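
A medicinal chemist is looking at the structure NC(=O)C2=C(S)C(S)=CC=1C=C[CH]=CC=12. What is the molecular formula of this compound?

C11H9NOS2

Walk through each heavy atom and fill implicit hydrogens from standard valence (C 4, N 3, O 2, S 2, halogen 1):
  atom 1: N, bond orders sum to 1 (valence 3) → 2 H
  atom 2: C, bond orders sum to 4 (valence 4) → 0 H
  atom 3: O, bond orders sum to 2 (valence 2) → 0 H
  atom 4: C, bond orders sum to 4 (valence 4) → 0 H
  atom 5: C, bond orders sum to 4 (valence 4) → 0 H
  atom 6: S, bond orders sum to 1 (valence 2) → 1 H
  atom 7: C, bond orders sum to 4 (valence 4) → 0 H
  atom 8: S, bond orders sum to 1 (valence 2) → 1 H
  atom 9: C, bond orders sum to 3 (valence 4) → 1 H
  atom 10: C, bond orders sum to 4 (valence 4) → 0 H
  atom 11: C, bond orders sum to 3 (valence 4) → 1 H
  atom 12: C, bond orders sum to 3 (valence 4) → 1 H
  atom 13: C with explicit H count 1
  atom 14: C, bond orders sum to 3 (valence 4) → 1 H
  atom 15: C, bond orders sum to 4 (valence 4) → 0 H
Totals → C:11, H:9, N:1, O:1, S:2.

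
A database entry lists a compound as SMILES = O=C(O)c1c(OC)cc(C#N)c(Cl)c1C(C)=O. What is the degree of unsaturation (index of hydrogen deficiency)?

8

Molecular formula: C11H8ClNO4.
DoU = (2C + 2 + N − H − X) / 2, where X is the halogen count and O/S are ignored.
    = (2·11 + 2 + 1 − 8 − 1) / 2 = 16 / 2 = 8.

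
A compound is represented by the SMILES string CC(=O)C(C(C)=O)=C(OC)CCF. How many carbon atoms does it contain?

Count every carbon token in the SMILES (each C, including those in ring-closure positions and inside branches).
Carbon count: 9.

9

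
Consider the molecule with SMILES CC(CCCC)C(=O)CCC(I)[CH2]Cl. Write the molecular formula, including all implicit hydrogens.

C11H20ClIO

Walk through each heavy atom and fill implicit hydrogens from standard valence (C 4, N 3, O 2, S 2, halogen 1):
  atom 1: C, bond orders sum to 1 (valence 4) → 3 H
  atom 2: C, bond orders sum to 3 (valence 4) → 1 H
  atom 3: C, bond orders sum to 2 (valence 4) → 2 H
  atom 4: C, bond orders sum to 2 (valence 4) → 2 H
  atom 5: C, bond orders sum to 2 (valence 4) → 2 H
  atom 6: C, bond orders sum to 1 (valence 4) → 3 H
  atom 7: C, bond orders sum to 4 (valence 4) → 0 H
  atom 8: O, bond orders sum to 2 (valence 2) → 0 H
  atom 9: C, bond orders sum to 2 (valence 4) → 2 H
  atom 10: C, bond orders sum to 2 (valence 4) → 2 H
  atom 11: C, bond orders sum to 3 (valence 4) → 1 H
  atom 12: I (halogen, monovalent) → 0 H
  atom 13: C with explicit H count 2
  atom 14: Cl (halogen, monovalent) → 0 H
Totals → C:11, H:20, Cl:1, I:1, O:1.
In Hill order: C11H20ClIO.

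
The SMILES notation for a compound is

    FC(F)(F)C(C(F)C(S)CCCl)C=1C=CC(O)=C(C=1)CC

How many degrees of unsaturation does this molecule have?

Degree of unsaturation = (number of rings) + (number of π bonds).
Ring closures in the SMILES: 1.
π bonds: 3 double bonds (each 1 DoU) → 3 DoU from unsaturation.
Total DoU = 1 + 3 = 4.

4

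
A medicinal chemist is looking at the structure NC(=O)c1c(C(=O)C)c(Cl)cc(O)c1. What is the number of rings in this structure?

In SMILES, each pair of matching ring-closure digits denotes one ring-closing bond; the number of such bonds equals the number of independent rings.
Ring-closure bonds here: 1.

1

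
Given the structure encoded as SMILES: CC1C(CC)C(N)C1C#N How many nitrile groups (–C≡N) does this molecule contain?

1

The nitrile motif appears at heavy-atom position 9 in the SMILES.
Other groups present: 1 primary amine.
Nitrile count: 1.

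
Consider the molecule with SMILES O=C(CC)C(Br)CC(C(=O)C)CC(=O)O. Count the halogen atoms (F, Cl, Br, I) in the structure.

Halogen atoms appear at heavy-atom position 6 (1×Br).
Other groups present: 1 carboxylic acid, 2 ketone.
Halogen count: 1.

1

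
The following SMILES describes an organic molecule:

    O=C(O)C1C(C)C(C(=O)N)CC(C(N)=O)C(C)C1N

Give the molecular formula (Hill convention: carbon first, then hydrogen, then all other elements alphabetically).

C12H21N3O4

Walk through each heavy atom and fill implicit hydrogens from standard valence (C 4, N 3, O 2, S 2, halogen 1):
  atom 1: O, bond orders sum to 2 (valence 2) → 0 H
  atom 2: C, bond orders sum to 4 (valence 4) → 0 H
  atom 3: O, bond orders sum to 1 (valence 2) → 1 H
  atom 4: C, bond orders sum to 3 (valence 4) → 1 H
  atom 5: C, bond orders sum to 3 (valence 4) → 1 H
  atom 6: C, bond orders sum to 1 (valence 4) → 3 H
  atom 7: C, bond orders sum to 3 (valence 4) → 1 H
  atom 8: C, bond orders sum to 4 (valence 4) → 0 H
  atom 9: O, bond orders sum to 2 (valence 2) → 0 H
  atom 10: N, bond orders sum to 1 (valence 3) → 2 H
  atom 11: C, bond orders sum to 2 (valence 4) → 2 H
  atom 12: C, bond orders sum to 3 (valence 4) → 1 H
  atom 13: C, bond orders sum to 4 (valence 4) → 0 H
  atom 14: N, bond orders sum to 1 (valence 3) → 2 H
  atom 15: O, bond orders sum to 2 (valence 2) → 0 H
  atom 16: C, bond orders sum to 3 (valence 4) → 1 H
  atom 17: C, bond orders sum to 1 (valence 4) → 3 H
  atom 18: C, bond orders sum to 3 (valence 4) → 1 H
  atom 19: N, bond orders sum to 1 (valence 3) → 2 H
Totals → C:12, H:21, N:3, O:4.
In Hill order: C12H21N3O4.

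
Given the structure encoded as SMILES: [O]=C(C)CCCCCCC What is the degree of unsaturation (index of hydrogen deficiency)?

Degree of unsaturation = (number of rings) + (number of π bonds).
Ring closures in the SMILES: 0.
π bonds: 1 double bond (each 1 DoU) → 1 DoU from unsaturation.
Total DoU = 0 + 1 = 1.

1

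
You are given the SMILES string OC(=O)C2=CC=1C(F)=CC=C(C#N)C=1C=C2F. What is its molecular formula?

Walk through each heavy atom and fill implicit hydrogens from standard valence (C 4, N 3, O 2, S 2, halogen 1):
  atom 1: O, bond orders sum to 1 (valence 2) → 1 H
  atom 2: C, bond orders sum to 4 (valence 4) → 0 H
  atom 3: O, bond orders sum to 2 (valence 2) → 0 H
  atom 4: C, bond orders sum to 4 (valence 4) → 0 H
  atom 5: C, bond orders sum to 3 (valence 4) → 1 H
  atom 6: C, bond orders sum to 4 (valence 4) → 0 H
  atom 7: C, bond orders sum to 4 (valence 4) → 0 H
  atom 8: F (halogen, monovalent) → 0 H
  atom 9: C, bond orders sum to 3 (valence 4) → 1 H
  atom 10: C, bond orders sum to 3 (valence 4) → 1 H
  atom 11: C, bond orders sum to 4 (valence 4) → 0 H
  atom 12: C, bond orders sum to 4 (valence 4) → 0 H
  atom 13: N, bond orders sum to 3 (valence 3) → 0 H
  atom 14: C, bond orders sum to 4 (valence 4) → 0 H
  atom 15: C, bond orders sum to 3 (valence 4) → 1 H
  atom 16: C, bond orders sum to 4 (valence 4) → 0 H
  atom 17: F (halogen, monovalent) → 0 H
Totals → C:12, H:5, F:2, N:1, O:2.

C12H5F2NO2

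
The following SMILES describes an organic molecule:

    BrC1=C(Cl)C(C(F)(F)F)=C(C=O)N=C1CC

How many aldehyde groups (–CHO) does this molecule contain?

The aldehyde motif appears at heavy-atom position 11 in the SMILES.
Aldehyde count: 1.

1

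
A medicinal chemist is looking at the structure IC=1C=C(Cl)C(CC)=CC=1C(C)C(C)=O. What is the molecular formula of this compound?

C12H14ClIO

Walk through each heavy atom and fill implicit hydrogens from standard valence (C 4, N 3, O 2, S 2, halogen 1):
  atom 1: I (halogen, monovalent) → 0 H
  atom 2: C, bond orders sum to 4 (valence 4) → 0 H
  atom 3: C, bond orders sum to 3 (valence 4) → 1 H
  atom 4: C, bond orders sum to 4 (valence 4) → 0 H
  atom 5: Cl (halogen, monovalent) → 0 H
  atom 6: C, bond orders sum to 4 (valence 4) → 0 H
  atom 7: C, bond orders sum to 2 (valence 4) → 2 H
  atom 8: C, bond orders sum to 1 (valence 4) → 3 H
  atom 9: C, bond orders sum to 3 (valence 4) → 1 H
  atom 10: C, bond orders sum to 4 (valence 4) → 0 H
  atom 11: C, bond orders sum to 3 (valence 4) → 1 H
  atom 12: C, bond orders sum to 1 (valence 4) → 3 H
  atom 13: C, bond orders sum to 4 (valence 4) → 0 H
  atom 14: C, bond orders sum to 1 (valence 4) → 3 H
  atom 15: O, bond orders sum to 2 (valence 2) → 0 H
Totals → C:12, H:14, Cl:1, I:1, O:1.
In Hill order: C12H14ClIO.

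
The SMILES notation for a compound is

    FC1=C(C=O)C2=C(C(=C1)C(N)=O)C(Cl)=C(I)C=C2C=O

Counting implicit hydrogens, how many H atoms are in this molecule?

6

Walk through each heavy atom and fill implicit hydrogens from standard valence (C 4, N 3, O 2, S 2, halogen 1):
  atom 1: F (halogen, monovalent) → 0 H
  atom 2: C, bond orders sum to 4 (valence 4) → 0 H
  atom 3: C, bond orders sum to 4 (valence 4) → 0 H
  atom 4: C, bond orders sum to 3 (valence 4) → 1 H
  atom 5: O, bond orders sum to 2 (valence 2) → 0 H
  atom 6: C, bond orders sum to 4 (valence 4) → 0 H
  atom 7: C, bond orders sum to 4 (valence 4) → 0 H
  atom 8: C, bond orders sum to 4 (valence 4) → 0 H
  atom 9: C, bond orders sum to 3 (valence 4) → 1 H
  atom 10: C, bond orders sum to 4 (valence 4) → 0 H
  atom 11: N, bond orders sum to 1 (valence 3) → 2 H
  atom 12: O, bond orders sum to 2 (valence 2) → 0 H
  atom 13: C, bond orders sum to 4 (valence 4) → 0 H
  atom 14: Cl (halogen, monovalent) → 0 H
  atom 15: C, bond orders sum to 4 (valence 4) → 0 H
  atom 16: I (halogen, monovalent) → 0 H
  atom 17: C, bond orders sum to 3 (valence 4) → 1 H
  atom 18: C, bond orders sum to 4 (valence 4) → 0 H
  atom 19: C, bond orders sum to 3 (valence 4) → 1 H
  atom 20: O, bond orders sum to 2 (valence 2) → 0 H
Total hydrogens: 6.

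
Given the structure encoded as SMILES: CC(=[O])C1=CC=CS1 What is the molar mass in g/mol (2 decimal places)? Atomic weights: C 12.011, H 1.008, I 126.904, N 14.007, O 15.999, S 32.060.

126.17 g/mol

First, the molecular formula is C6H6OS (counting implicit H from valence).
  C: 6 × 12.011 = 72.066
  H: 6 × 1.008 = 6.048
  O: 1 × 15.999 = 15.999
  S: 1 × 32.060 = 32.060
Sum: 6×12.011 + 6×1.008 + 1×15.999 + 1×32.060 = 126.173 → 126.17 g/mol.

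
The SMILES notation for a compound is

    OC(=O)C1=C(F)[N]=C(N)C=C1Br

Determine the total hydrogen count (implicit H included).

4

Walk through each heavy atom and fill implicit hydrogens from standard valence (C 4, N 3, O 2, S 2, halogen 1):
  atom 1: O, bond orders sum to 1 (valence 2) → 1 H
  atom 2: C, bond orders sum to 4 (valence 4) → 0 H
  atom 3: O, bond orders sum to 2 (valence 2) → 0 H
  atom 4: C, bond orders sum to 4 (valence 4) → 0 H
  atom 5: C, bond orders sum to 4 (valence 4) → 0 H
  atom 6: F (halogen, monovalent) → 0 H
  atom 7: N with explicit H count 0
  atom 8: C, bond orders sum to 4 (valence 4) → 0 H
  atom 9: N, bond orders sum to 1 (valence 3) → 2 H
  atom 10: C, bond orders sum to 3 (valence 4) → 1 H
  atom 11: C, bond orders sum to 4 (valence 4) → 0 H
  atom 12: Br (halogen, monovalent) → 0 H
Total hydrogens: 4.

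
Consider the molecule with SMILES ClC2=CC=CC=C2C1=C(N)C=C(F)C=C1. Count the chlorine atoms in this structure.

Scan the SMILES for Cl atoms (remember two-letter symbols like Cl and Br are single atoms).
Chlorine count: 1.

1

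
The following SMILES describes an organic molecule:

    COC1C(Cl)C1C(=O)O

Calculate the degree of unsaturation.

Molecular formula: C5H7ClO3.
DoU = (2C + 2 + N − H − X) / 2, where X is the halogen count and O/S are ignored.
    = (2·5 + 2 + 0 − 7 − 1) / 2 = 4 / 2 = 2.

2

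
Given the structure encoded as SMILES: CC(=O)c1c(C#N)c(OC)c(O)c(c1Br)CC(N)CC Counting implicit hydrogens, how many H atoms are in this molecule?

17

Walk through each heavy atom and fill implicit hydrogens from standard valence (C 4, N 3, O 2, S 2, halogen 1); for lowercase aromatic atoms, an aromatic c carries 1 H when it has two neighbours and 0 H with three, and aromatic n carries 0 H:
  atom 1: C, bond orders sum to 1 (valence 4) → 3 H
  atom 2: C, bond orders sum to 4 (valence 4) → 0 H
  atom 3: O, bond orders sum to 2 (valence 2) → 0 H
  atom 4: aromatic c, 3 neighbours → 0 H
  atom 5: aromatic c, 3 neighbours → 0 H
  atom 6: C, bond orders sum to 4 (valence 4) → 0 H
  atom 7: N, bond orders sum to 3 (valence 3) → 0 H
  atom 8: aromatic c, 3 neighbours → 0 H
  atom 9: O, bond orders sum to 2 (valence 2) → 0 H
  atom 10: C, bond orders sum to 1 (valence 4) → 3 H
  atom 11: aromatic c, 3 neighbours → 0 H
  atom 12: O, bond orders sum to 1 (valence 2) → 1 H
  atom 13: aromatic c, 3 neighbours → 0 H
  atom 14: aromatic c, 3 neighbours → 0 H
  atom 15: Br (halogen, monovalent) → 0 H
  atom 16: C, bond orders sum to 2 (valence 4) → 2 H
  atom 17: C, bond orders sum to 3 (valence 4) → 1 H
  atom 18: N, bond orders sum to 1 (valence 3) → 2 H
  atom 19: C, bond orders sum to 2 (valence 4) → 2 H
  atom 20: C, bond orders sum to 1 (valence 4) → 3 H
Total hydrogens: 17.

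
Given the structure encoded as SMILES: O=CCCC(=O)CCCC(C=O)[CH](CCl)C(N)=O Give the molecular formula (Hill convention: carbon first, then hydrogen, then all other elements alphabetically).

C12H18ClNO4

Walk through each heavy atom and fill implicit hydrogens from standard valence (C 4, N 3, O 2, S 2, halogen 1):
  atom 1: O, bond orders sum to 2 (valence 2) → 0 H
  atom 2: C, bond orders sum to 3 (valence 4) → 1 H
  atom 3: C, bond orders sum to 2 (valence 4) → 2 H
  atom 4: C, bond orders sum to 2 (valence 4) → 2 H
  atom 5: C, bond orders sum to 4 (valence 4) → 0 H
  atom 6: O, bond orders sum to 2 (valence 2) → 0 H
  atom 7: C, bond orders sum to 2 (valence 4) → 2 H
  atom 8: C, bond orders sum to 2 (valence 4) → 2 H
  atom 9: C, bond orders sum to 2 (valence 4) → 2 H
  atom 10: C, bond orders sum to 3 (valence 4) → 1 H
  atom 11: C, bond orders sum to 3 (valence 4) → 1 H
  atom 12: O, bond orders sum to 2 (valence 2) → 0 H
  atom 13: C with explicit H count 1
  atom 14: C, bond orders sum to 2 (valence 4) → 2 H
  atom 15: Cl (halogen, monovalent) → 0 H
  atom 16: C, bond orders sum to 4 (valence 4) → 0 H
  atom 17: N, bond orders sum to 1 (valence 3) → 2 H
  atom 18: O, bond orders sum to 2 (valence 2) → 0 H
Totals → C:12, H:18, Cl:1, N:1, O:4.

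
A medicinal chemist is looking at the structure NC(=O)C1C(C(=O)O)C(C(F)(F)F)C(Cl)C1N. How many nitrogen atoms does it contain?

2

Scan the SMILES for N atoms (remember two-letter symbols like Cl and Br are single atoms).
Nitrogen count: 2.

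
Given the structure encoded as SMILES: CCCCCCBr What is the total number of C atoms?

Count every carbon token in the SMILES (each C, including those in ring-closure positions and inside branches).
Carbon count: 6.

6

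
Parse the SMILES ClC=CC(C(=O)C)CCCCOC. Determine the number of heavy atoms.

Every atom symbol written in the SMILES (organic subset) is one heavy atom; implicit H are not written.
Heavy atoms by element → C:10, Cl:1, O:2.
Total: 13.

13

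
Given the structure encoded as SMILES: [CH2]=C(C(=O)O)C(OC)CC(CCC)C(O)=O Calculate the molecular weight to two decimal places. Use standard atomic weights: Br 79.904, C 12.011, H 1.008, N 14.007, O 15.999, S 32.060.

First, the molecular formula is C11H18O5 (counting implicit H from valence).
  C: 11 × 12.011 = 132.121
  H: 18 × 1.008 = 18.144
  O: 5 × 15.999 = 79.995
Sum: 11×12.011 + 18×1.008 + 5×15.999 = 230.260 → 230.26 g/mol.

230.26 g/mol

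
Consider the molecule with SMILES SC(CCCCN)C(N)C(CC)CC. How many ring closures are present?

In SMILES, each pair of matching ring-closure digits denotes one ring-closing bond; the number of such bonds equals the number of independent rings.
Ring-closure bonds here: 0.

0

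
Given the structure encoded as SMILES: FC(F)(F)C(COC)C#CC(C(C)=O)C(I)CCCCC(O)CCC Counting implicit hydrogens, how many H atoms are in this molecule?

Walk through each heavy atom and fill implicit hydrogens from standard valence (C 4, N 3, O 2, S 2, halogen 1):
  atom 1: F (halogen, monovalent) → 0 H
  atom 2: C, bond orders sum to 4 (valence 4) → 0 H
  atom 3: F (halogen, monovalent) → 0 H
  atom 4: F (halogen, monovalent) → 0 H
  atom 5: C, bond orders sum to 3 (valence 4) → 1 H
  atom 6: C, bond orders sum to 2 (valence 4) → 2 H
  atom 7: O, bond orders sum to 2 (valence 2) → 0 H
  atom 8: C, bond orders sum to 1 (valence 4) → 3 H
  atom 9: C, bond orders sum to 4 (valence 4) → 0 H
  atom 10: C, bond orders sum to 4 (valence 4) → 0 H
  atom 11: C, bond orders sum to 3 (valence 4) → 1 H
  atom 12: C, bond orders sum to 4 (valence 4) → 0 H
  atom 13: C, bond orders sum to 1 (valence 4) → 3 H
  atom 14: O, bond orders sum to 2 (valence 2) → 0 H
  atom 15: C, bond orders sum to 3 (valence 4) → 1 H
  atom 16: I (halogen, monovalent) → 0 H
  atom 17: C, bond orders sum to 2 (valence 4) → 2 H
  atom 18: C, bond orders sum to 2 (valence 4) → 2 H
  atom 19: C, bond orders sum to 2 (valence 4) → 2 H
  atom 20: C, bond orders sum to 2 (valence 4) → 2 H
  atom 21: C, bond orders sum to 3 (valence 4) → 1 H
  atom 22: O, bond orders sum to 1 (valence 2) → 1 H
  atom 23: C, bond orders sum to 2 (valence 4) → 2 H
  atom 24: C, bond orders sum to 2 (valence 4) → 2 H
  atom 25: C, bond orders sum to 1 (valence 4) → 3 H
Total hydrogens: 28.

28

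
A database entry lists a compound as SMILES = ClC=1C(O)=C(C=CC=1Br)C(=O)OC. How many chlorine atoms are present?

1

Scan the SMILES for Cl atoms (remember two-letter symbols like Cl and Br are single atoms).
Chlorine count: 1.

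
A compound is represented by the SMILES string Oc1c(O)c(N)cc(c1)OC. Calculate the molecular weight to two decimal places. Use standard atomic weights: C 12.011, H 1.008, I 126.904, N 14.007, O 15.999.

First, the molecular formula is C7H9NO3 (counting implicit H from valence).
  C: 7 × 12.011 = 84.077
  H: 9 × 1.008 = 9.072
  N: 1 × 14.007 = 14.007
  O: 3 × 15.999 = 47.997
Sum: 7×12.011 + 9×1.008 + 1×14.007 + 3×15.999 = 155.153 → 155.15 g/mol.

155.15 g/mol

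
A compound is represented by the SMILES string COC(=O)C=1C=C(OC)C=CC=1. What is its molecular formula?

Walk through each heavy atom and fill implicit hydrogens from standard valence (C 4, N 3, O 2, S 2, halogen 1):
  atom 1: C, bond orders sum to 1 (valence 4) → 3 H
  atom 2: O, bond orders sum to 2 (valence 2) → 0 H
  atom 3: C, bond orders sum to 4 (valence 4) → 0 H
  atom 4: O, bond orders sum to 2 (valence 2) → 0 H
  atom 5: C, bond orders sum to 4 (valence 4) → 0 H
  atom 6: C, bond orders sum to 3 (valence 4) → 1 H
  atom 7: C, bond orders sum to 4 (valence 4) → 0 H
  atom 8: O, bond orders sum to 2 (valence 2) → 0 H
  atom 9: C, bond orders sum to 1 (valence 4) → 3 H
  atom 10: C, bond orders sum to 3 (valence 4) → 1 H
  atom 11: C, bond orders sum to 3 (valence 4) → 1 H
  atom 12: C, bond orders sum to 3 (valence 4) → 1 H
Totals → C:9, H:10, O:3.

C9H10O3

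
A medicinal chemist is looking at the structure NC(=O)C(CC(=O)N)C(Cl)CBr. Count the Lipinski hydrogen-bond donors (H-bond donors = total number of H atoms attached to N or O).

Donors: find every N or O and count the H atoms it carries.
  atom 1 (N): bond orders sum to 1 → 2 H
  atom 3 (O): bond orders sum to 2 → 0 H
  atom 7 (O): bond orders sum to 2 → 0 H
  atom 8 (N): bond orders sum to 1 → 2 H
Lipinski HBD = 4.

4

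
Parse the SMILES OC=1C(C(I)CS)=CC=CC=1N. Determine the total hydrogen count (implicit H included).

Walk through each heavy atom and fill implicit hydrogens from standard valence (C 4, N 3, O 2, S 2, halogen 1):
  atom 1: O, bond orders sum to 1 (valence 2) → 1 H
  atom 2: C, bond orders sum to 4 (valence 4) → 0 H
  atom 3: C, bond orders sum to 4 (valence 4) → 0 H
  atom 4: C, bond orders sum to 3 (valence 4) → 1 H
  atom 5: I (halogen, monovalent) → 0 H
  atom 6: C, bond orders sum to 2 (valence 4) → 2 H
  atom 7: S, bond orders sum to 1 (valence 2) → 1 H
  atom 8: C, bond orders sum to 3 (valence 4) → 1 H
  atom 9: C, bond orders sum to 3 (valence 4) → 1 H
  atom 10: C, bond orders sum to 3 (valence 4) → 1 H
  atom 11: C, bond orders sum to 4 (valence 4) → 0 H
  atom 12: N, bond orders sum to 1 (valence 3) → 2 H
Total hydrogens: 10.

10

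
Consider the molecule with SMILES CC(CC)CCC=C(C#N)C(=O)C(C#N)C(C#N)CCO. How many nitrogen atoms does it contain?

3

Scan the SMILES for N atoms (remember two-letter symbols like Cl and Br are single atoms).
Nitrogen count: 3.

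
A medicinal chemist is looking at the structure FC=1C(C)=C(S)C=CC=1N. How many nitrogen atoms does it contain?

1

Scan the SMILES for N atoms (remember two-letter symbols like Cl and Br are single atoms).
Nitrogen count: 1.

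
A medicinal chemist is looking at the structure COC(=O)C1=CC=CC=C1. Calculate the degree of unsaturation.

Degree of unsaturation = (number of rings) + (number of π bonds).
Ring closures in the SMILES: 1.
π bonds: 4 double bonds (each 1 DoU) → 4 DoU from unsaturation.
Total DoU = 1 + 4 = 5.

5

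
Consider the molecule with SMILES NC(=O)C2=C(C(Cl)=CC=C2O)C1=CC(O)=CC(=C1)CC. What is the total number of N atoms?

1

Scan the SMILES for N atoms (remember two-letter symbols like Cl and Br are single atoms).
Nitrogen count: 1.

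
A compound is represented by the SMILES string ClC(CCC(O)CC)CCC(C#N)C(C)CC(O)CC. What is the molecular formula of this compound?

C16H30ClNO2

Walk through each heavy atom and fill implicit hydrogens from standard valence (C 4, N 3, O 2, S 2, halogen 1):
  atom 1: Cl (halogen, monovalent) → 0 H
  atom 2: C, bond orders sum to 3 (valence 4) → 1 H
  atom 3: C, bond orders sum to 2 (valence 4) → 2 H
  atom 4: C, bond orders sum to 2 (valence 4) → 2 H
  atom 5: C, bond orders sum to 3 (valence 4) → 1 H
  atom 6: O, bond orders sum to 1 (valence 2) → 1 H
  atom 7: C, bond orders sum to 2 (valence 4) → 2 H
  atom 8: C, bond orders sum to 1 (valence 4) → 3 H
  atom 9: C, bond orders sum to 2 (valence 4) → 2 H
  atom 10: C, bond orders sum to 2 (valence 4) → 2 H
  atom 11: C, bond orders sum to 3 (valence 4) → 1 H
  atom 12: C, bond orders sum to 4 (valence 4) → 0 H
  atom 13: N, bond orders sum to 3 (valence 3) → 0 H
  atom 14: C, bond orders sum to 3 (valence 4) → 1 H
  atom 15: C, bond orders sum to 1 (valence 4) → 3 H
  atom 16: C, bond orders sum to 2 (valence 4) → 2 H
  atom 17: C, bond orders sum to 3 (valence 4) → 1 H
  atom 18: O, bond orders sum to 1 (valence 2) → 1 H
  atom 19: C, bond orders sum to 2 (valence 4) → 2 H
  atom 20: C, bond orders sum to 1 (valence 4) → 3 H
Totals → C:16, H:30, Cl:1, N:1, O:2.
In Hill order: C16H30ClNO2.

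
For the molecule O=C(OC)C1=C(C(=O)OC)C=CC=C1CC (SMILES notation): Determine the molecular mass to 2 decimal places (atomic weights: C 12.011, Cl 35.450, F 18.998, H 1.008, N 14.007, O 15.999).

222.24 g/mol

First, the molecular formula is C12H14O4 (counting implicit H from valence).
  C: 12 × 12.011 = 144.132
  H: 14 × 1.008 = 14.112
  O: 4 × 15.999 = 63.996
Sum: 12×12.011 + 14×1.008 + 4×15.999 = 222.240 → 222.24 g/mol.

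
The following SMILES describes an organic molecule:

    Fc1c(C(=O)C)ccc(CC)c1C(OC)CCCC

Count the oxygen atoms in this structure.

Scan the SMILES for O atoms (remember two-letter symbols like Cl and Br are single atoms).
Oxygen count: 2.

2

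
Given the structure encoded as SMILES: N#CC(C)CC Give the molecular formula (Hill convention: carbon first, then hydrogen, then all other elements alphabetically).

C5H9N

Walk through each heavy atom and fill implicit hydrogens from standard valence (C 4, N 3, O 2, S 2, halogen 1):
  atom 1: N, bond orders sum to 3 (valence 3) → 0 H
  atom 2: C, bond orders sum to 4 (valence 4) → 0 H
  atom 3: C, bond orders sum to 3 (valence 4) → 1 H
  atom 4: C, bond orders sum to 1 (valence 4) → 3 H
  atom 5: C, bond orders sum to 2 (valence 4) → 2 H
  atom 6: C, bond orders sum to 1 (valence 4) → 3 H
Totals → C:5, H:9, N:1.
In Hill order: C5H9N.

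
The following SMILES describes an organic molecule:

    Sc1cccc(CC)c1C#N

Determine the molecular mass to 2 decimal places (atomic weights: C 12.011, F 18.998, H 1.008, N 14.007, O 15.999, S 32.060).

First, the molecular formula is C9H9NS (counting implicit H from valence).
  C: 9 × 12.011 = 108.099
  H: 9 × 1.008 = 9.072
  N: 1 × 14.007 = 14.007
  S: 1 × 32.060 = 32.060
Sum: 9×12.011 + 9×1.008 + 1×14.007 + 1×32.060 = 163.238 → 163.24 g/mol.

163.24 g/mol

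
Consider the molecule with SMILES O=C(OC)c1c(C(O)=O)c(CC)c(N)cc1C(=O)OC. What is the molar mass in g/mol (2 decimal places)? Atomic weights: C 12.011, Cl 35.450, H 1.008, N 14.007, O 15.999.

281.26 g/mol

First, the molecular formula is C13H15NO6 (counting implicit H from valence).
  C: 13 × 12.011 = 156.143
  H: 15 × 1.008 = 15.120
  N: 1 × 14.007 = 14.007
  O: 6 × 15.999 = 95.994
Sum: 13×12.011 + 15×1.008 + 1×14.007 + 6×15.999 = 281.264 → 281.26 g/mol.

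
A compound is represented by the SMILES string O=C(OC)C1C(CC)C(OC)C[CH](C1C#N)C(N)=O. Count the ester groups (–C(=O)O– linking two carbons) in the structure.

1

The ester motif appears at heavy-atom position 2 in the SMILES.
Other groups present: 1 amide, 1 ether, 1 nitrile.
Ester count: 1.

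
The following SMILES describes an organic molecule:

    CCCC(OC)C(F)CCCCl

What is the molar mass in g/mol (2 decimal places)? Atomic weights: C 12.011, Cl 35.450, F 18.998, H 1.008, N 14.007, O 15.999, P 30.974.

196.69 g/mol

First, the molecular formula is C9H18ClFO (counting implicit H from valence).
  C: 9 × 12.011 = 108.099
  Cl: 1 × 35.450 = 35.450
  F: 1 × 18.998 = 18.998
  H: 18 × 1.008 = 18.144
  O: 1 × 15.999 = 15.999
Sum: 9×12.011 + 1×35.450 + 1×18.998 + 18×1.008 + 1×15.999 = 196.690 → 196.69 g/mol.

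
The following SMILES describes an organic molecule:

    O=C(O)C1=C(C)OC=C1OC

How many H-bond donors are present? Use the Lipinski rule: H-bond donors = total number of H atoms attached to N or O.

1

Donors: find every N or O and count the H atoms it carries.
  atom 1 (O): bond orders sum to 2 → 0 H
  atom 3 (O): bond orders sum to 1 → 1 H
  atom 7 (O): bond orders sum to 2 → 0 H
  atom 10 (O): bond orders sum to 2 → 0 H
Lipinski HBD = 1.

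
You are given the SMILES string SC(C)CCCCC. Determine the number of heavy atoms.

Every atom symbol written in the SMILES (organic subset) is one heavy atom; implicit H are not written.
Heavy atoms by element → C:7, S:1.
Total: 8.

8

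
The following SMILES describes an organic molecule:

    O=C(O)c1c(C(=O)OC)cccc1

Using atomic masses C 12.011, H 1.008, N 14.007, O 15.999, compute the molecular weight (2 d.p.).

First, the molecular formula is C9H8O4 (counting implicit H from valence).
  C: 9 × 12.011 = 108.099
  H: 8 × 1.008 = 8.064
  O: 4 × 15.999 = 63.996
Sum: 9×12.011 + 8×1.008 + 4×15.999 = 180.159 → 180.16 g/mol.

180.16 g/mol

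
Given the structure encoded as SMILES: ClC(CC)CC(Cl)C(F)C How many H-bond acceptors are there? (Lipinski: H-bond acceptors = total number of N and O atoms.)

0

N atoms: 0; O atoms: 0.
Lipinski HBA = 0 + 0 = 0.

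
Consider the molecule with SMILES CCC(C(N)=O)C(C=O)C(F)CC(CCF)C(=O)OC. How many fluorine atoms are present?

2

Scan the SMILES for F atoms (remember two-letter symbols like Cl and Br are single atoms).
Fluorine count: 2.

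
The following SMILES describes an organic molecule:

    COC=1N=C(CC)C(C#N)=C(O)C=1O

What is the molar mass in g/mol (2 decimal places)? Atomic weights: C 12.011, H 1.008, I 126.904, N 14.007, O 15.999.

First, the molecular formula is C9H10N2O3 (counting implicit H from valence).
  C: 9 × 12.011 = 108.099
  H: 10 × 1.008 = 10.080
  N: 2 × 14.007 = 28.014
  O: 3 × 15.999 = 47.997
Sum: 9×12.011 + 10×1.008 + 2×14.007 + 3×15.999 = 194.190 → 194.19 g/mol.

194.19 g/mol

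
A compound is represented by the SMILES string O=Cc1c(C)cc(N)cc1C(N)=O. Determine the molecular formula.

C9H10N2O2

Walk through each heavy atom and fill implicit hydrogens from standard valence (C 4, N 3, O 2, S 2, halogen 1); for lowercase aromatic atoms, an aromatic c carries 1 H when it has two neighbours and 0 H with three, and aromatic n carries 0 H:
  atom 1: O, bond orders sum to 2 (valence 2) → 0 H
  atom 2: C, bond orders sum to 3 (valence 4) → 1 H
  atom 3: aromatic c, 3 neighbours → 0 H
  atom 4: aromatic c, 3 neighbours → 0 H
  atom 5: C, bond orders sum to 1 (valence 4) → 3 H
  atom 6: aromatic c, 2 neighbours → 1 H
  atom 7: aromatic c, 3 neighbours → 0 H
  atom 8: N, bond orders sum to 1 (valence 3) → 2 H
  atom 9: aromatic c, 2 neighbours → 1 H
  atom 10: aromatic c, 3 neighbours → 0 H
  atom 11: C, bond orders sum to 4 (valence 4) → 0 H
  atom 12: N, bond orders sum to 1 (valence 3) → 2 H
  atom 13: O, bond orders sum to 2 (valence 2) → 0 H
Totals → C:9, H:10, N:2, O:2.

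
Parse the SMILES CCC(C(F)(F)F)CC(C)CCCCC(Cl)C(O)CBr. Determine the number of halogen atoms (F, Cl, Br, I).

5

Halogen atoms appear at heavy-atom positions 5, 6, 7, 16, 20 (1×Br, 1×Cl, 3×F).
Other groups present: 1 hydroxyl.
Halogen count: 5.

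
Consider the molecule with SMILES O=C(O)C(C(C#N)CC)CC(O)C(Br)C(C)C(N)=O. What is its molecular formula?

Walk through each heavy atom and fill implicit hydrogens from standard valence (C 4, N 3, O 2, S 2, halogen 1):
  atom 1: O, bond orders sum to 2 (valence 2) → 0 H
  atom 2: C, bond orders sum to 4 (valence 4) → 0 H
  atom 3: O, bond orders sum to 1 (valence 2) → 1 H
  atom 4: C, bond orders sum to 3 (valence 4) → 1 H
  atom 5: C, bond orders sum to 3 (valence 4) → 1 H
  atom 6: C, bond orders sum to 4 (valence 4) → 0 H
  atom 7: N, bond orders sum to 3 (valence 3) → 0 H
  atom 8: C, bond orders sum to 2 (valence 4) → 2 H
  atom 9: C, bond orders sum to 1 (valence 4) → 3 H
  atom 10: C, bond orders sum to 2 (valence 4) → 2 H
  atom 11: C, bond orders sum to 3 (valence 4) → 1 H
  atom 12: O, bond orders sum to 1 (valence 2) → 1 H
  atom 13: C, bond orders sum to 3 (valence 4) → 1 H
  atom 14: Br (halogen, monovalent) → 0 H
  atom 15: C, bond orders sum to 3 (valence 4) → 1 H
  atom 16: C, bond orders sum to 1 (valence 4) → 3 H
  atom 17: C, bond orders sum to 4 (valence 4) → 0 H
  atom 18: N, bond orders sum to 1 (valence 3) → 2 H
  atom 19: O, bond orders sum to 2 (valence 2) → 0 H
Totals → C:12, H:19, Br:1, N:2, O:4.

C12H19BrN2O4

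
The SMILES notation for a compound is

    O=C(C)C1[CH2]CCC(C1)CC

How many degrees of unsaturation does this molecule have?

Molecular formula: C10H18O.
DoU = (2C + 2 + N − H − X) / 2, where X is the halogen count and O/S are ignored.
    = (2·10 + 2 + 0 − 18 − 0) / 2 = 4 / 2 = 2.

2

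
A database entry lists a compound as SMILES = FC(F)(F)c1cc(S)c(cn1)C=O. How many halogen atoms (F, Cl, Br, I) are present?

Halogen atoms appear at heavy-atom positions 1, 3, 4 (3×F).
Other groups present: 1 aldehyde, 1 thiol.
Halogen count: 3.

3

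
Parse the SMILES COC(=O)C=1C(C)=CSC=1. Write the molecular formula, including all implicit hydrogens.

C7H8O2S

Walk through each heavy atom and fill implicit hydrogens from standard valence (C 4, N 3, O 2, S 2, halogen 1):
  atom 1: C, bond orders sum to 1 (valence 4) → 3 H
  atom 2: O, bond orders sum to 2 (valence 2) → 0 H
  atom 3: C, bond orders sum to 4 (valence 4) → 0 H
  atom 4: O, bond orders sum to 2 (valence 2) → 0 H
  atom 5: C, bond orders sum to 4 (valence 4) → 0 H
  atom 6: C, bond orders sum to 4 (valence 4) → 0 H
  atom 7: C, bond orders sum to 1 (valence 4) → 3 H
  atom 8: C, bond orders sum to 3 (valence 4) → 1 H
  atom 9: S, bond orders sum to 2 (valence 2) → 0 H
  atom 10: C, bond orders sum to 3 (valence 4) → 1 H
Totals → C:7, H:8, O:2, S:1.
In Hill order: C7H8O2S.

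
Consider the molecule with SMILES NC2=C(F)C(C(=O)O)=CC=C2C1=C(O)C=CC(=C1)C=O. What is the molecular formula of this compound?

Walk through each heavy atom and fill implicit hydrogens from standard valence (C 4, N 3, O 2, S 2, halogen 1):
  atom 1: N, bond orders sum to 1 (valence 3) → 2 H
  atom 2: C, bond orders sum to 4 (valence 4) → 0 H
  atom 3: C, bond orders sum to 4 (valence 4) → 0 H
  atom 4: F (halogen, monovalent) → 0 H
  atom 5: C, bond orders sum to 4 (valence 4) → 0 H
  atom 6: C, bond orders sum to 4 (valence 4) → 0 H
  atom 7: O, bond orders sum to 2 (valence 2) → 0 H
  atom 8: O, bond orders sum to 1 (valence 2) → 1 H
  atom 9: C, bond orders sum to 3 (valence 4) → 1 H
  atom 10: C, bond orders sum to 3 (valence 4) → 1 H
  atom 11: C, bond orders sum to 4 (valence 4) → 0 H
  atom 12: C, bond orders sum to 4 (valence 4) → 0 H
  atom 13: C, bond orders sum to 4 (valence 4) → 0 H
  atom 14: O, bond orders sum to 1 (valence 2) → 1 H
  atom 15: C, bond orders sum to 3 (valence 4) → 1 H
  atom 16: C, bond orders sum to 3 (valence 4) → 1 H
  atom 17: C, bond orders sum to 4 (valence 4) → 0 H
  atom 18: C, bond orders sum to 3 (valence 4) → 1 H
  atom 19: C, bond orders sum to 3 (valence 4) → 1 H
  atom 20: O, bond orders sum to 2 (valence 2) → 0 H
Totals → C:14, H:10, F:1, N:1, O:4.

C14H10FNO4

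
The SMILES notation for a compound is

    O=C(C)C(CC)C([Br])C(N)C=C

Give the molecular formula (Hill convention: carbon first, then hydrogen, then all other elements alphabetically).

C9H16BrNO

Walk through each heavy atom and fill implicit hydrogens from standard valence (C 4, N 3, O 2, S 2, halogen 1):
  atom 1: O, bond orders sum to 2 (valence 2) → 0 H
  atom 2: C, bond orders sum to 4 (valence 4) → 0 H
  atom 3: C, bond orders sum to 1 (valence 4) → 3 H
  atom 4: C, bond orders sum to 3 (valence 4) → 1 H
  atom 5: C, bond orders sum to 2 (valence 4) → 2 H
  atom 6: C, bond orders sum to 1 (valence 4) → 3 H
  atom 7: C, bond orders sum to 3 (valence 4) → 1 H
  atom 8: Br with explicit H count 0
  atom 9: C, bond orders sum to 3 (valence 4) → 1 H
  atom 10: N, bond orders sum to 1 (valence 3) → 2 H
  atom 11: C, bond orders sum to 3 (valence 4) → 1 H
  atom 12: C, bond orders sum to 2 (valence 4) → 2 H
Totals → C:9, H:16, Br:1, N:1, O:1.
In Hill order: C9H16BrNO.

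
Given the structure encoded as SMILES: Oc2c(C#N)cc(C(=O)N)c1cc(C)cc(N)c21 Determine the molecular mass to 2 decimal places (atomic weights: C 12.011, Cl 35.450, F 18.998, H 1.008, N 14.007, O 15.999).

First, the molecular formula is C13H11N3O2 (counting implicit H from valence).
  C: 13 × 12.011 = 156.143
  H: 11 × 1.008 = 11.088
  N: 3 × 14.007 = 42.021
  O: 2 × 15.999 = 31.998
Sum: 13×12.011 + 11×1.008 + 3×14.007 + 2×15.999 = 241.250 → 241.25 g/mol.

241.25 g/mol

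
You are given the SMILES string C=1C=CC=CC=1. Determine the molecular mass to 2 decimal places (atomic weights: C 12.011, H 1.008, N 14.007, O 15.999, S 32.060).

First, the molecular formula is C6H6 (counting implicit H from valence).
  C: 6 × 12.011 = 72.066
  H: 6 × 1.008 = 6.048
Sum: 6×12.011 + 6×1.008 = 78.114 → 78.11 g/mol.

78.11 g/mol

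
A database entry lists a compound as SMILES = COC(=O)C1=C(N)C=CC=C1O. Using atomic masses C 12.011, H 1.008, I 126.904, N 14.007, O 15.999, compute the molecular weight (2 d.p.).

First, the molecular formula is C8H9NO3 (counting implicit H from valence).
  C: 8 × 12.011 = 96.088
  H: 9 × 1.008 = 9.072
  N: 1 × 14.007 = 14.007
  O: 3 × 15.999 = 47.997
Sum: 8×12.011 + 9×1.008 + 1×14.007 + 3×15.999 = 167.164 → 167.16 g/mol.

167.16 g/mol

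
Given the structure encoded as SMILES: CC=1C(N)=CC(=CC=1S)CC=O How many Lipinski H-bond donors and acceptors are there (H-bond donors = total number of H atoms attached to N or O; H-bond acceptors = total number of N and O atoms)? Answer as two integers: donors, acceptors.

2, 2

Donors: find every N or O and count the H atoms it carries.
  atom 4 (N): bond orders sum to 1 → 2 H
  atom 12 (O): bond orders sum to 2 → 0 H
Lipinski HBD = 2.
Acceptors: N atoms = 1, O atoms = 1 → HBA = 2.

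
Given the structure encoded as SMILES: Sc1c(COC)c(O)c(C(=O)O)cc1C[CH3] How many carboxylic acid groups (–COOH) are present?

1

The carboxylic acid motif appears at heavy-atom position 10 in the SMILES.
Other groups present: 1 ether, 1 hydroxyl, 1 thiol.
Carboxylic acid count: 1.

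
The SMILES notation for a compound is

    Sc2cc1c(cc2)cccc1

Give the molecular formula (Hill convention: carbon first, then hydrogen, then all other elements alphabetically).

Walk through each heavy atom and fill implicit hydrogens from standard valence (C 4, N 3, O 2, S 2, halogen 1); for lowercase aromatic atoms, an aromatic c carries 1 H when it has two neighbours and 0 H with three, and aromatic n carries 0 H:
  atom 1: S, bond orders sum to 1 (valence 2) → 1 H
  atom 2: aromatic c, 3 neighbours → 0 H
  atom 3: aromatic c, 2 neighbours → 1 H
  atom 4: aromatic c, 3 neighbours → 0 H
  atom 5: aromatic c, 3 neighbours → 0 H
  atom 6: aromatic c, 2 neighbours → 1 H
  atom 7: aromatic c, 2 neighbours → 1 H
  atom 8: aromatic c, 2 neighbours → 1 H
  atom 9: aromatic c, 2 neighbours → 1 H
  atom 10: aromatic c, 2 neighbours → 1 H
  atom 11: aromatic c, 2 neighbours → 1 H
Totals → C:10, H:8, S:1.
In Hill order: C10H8S.

C10H8S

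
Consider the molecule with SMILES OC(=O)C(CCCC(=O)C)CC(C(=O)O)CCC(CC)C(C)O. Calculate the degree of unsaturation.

3

Degree of unsaturation = (number of rings) + (number of π bonds).
Ring closures in the SMILES: 0.
π bonds: 3 double bonds (each 1 DoU) → 3 DoU from unsaturation.
Total DoU = 0 + 3 = 3.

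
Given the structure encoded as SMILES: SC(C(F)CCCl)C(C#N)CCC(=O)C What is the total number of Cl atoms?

1

Scan the SMILES for Cl atoms (remember two-letter symbols like Cl and Br are single atoms).
Chlorine count: 1.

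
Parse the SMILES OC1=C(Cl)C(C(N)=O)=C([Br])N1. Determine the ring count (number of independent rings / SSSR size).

In SMILES, each pair of matching ring-closure digits denotes one ring-closing bond; the number of such bonds equals the number of independent rings.
Ring-closure bonds here: 1.

1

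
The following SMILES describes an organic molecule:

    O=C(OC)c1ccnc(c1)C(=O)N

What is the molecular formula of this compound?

C8H8N2O3

Walk through each heavy atom and fill implicit hydrogens from standard valence (C 4, N 3, O 2, S 2, halogen 1); for lowercase aromatic atoms, an aromatic c carries 1 H when it has two neighbours and 0 H with three, and aromatic n carries 0 H:
  atom 1: O, bond orders sum to 2 (valence 2) → 0 H
  atom 2: C, bond orders sum to 4 (valence 4) → 0 H
  atom 3: O, bond orders sum to 2 (valence 2) → 0 H
  atom 4: C, bond orders sum to 1 (valence 4) → 3 H
  atom 5: aromatic c, 3 neighbours → 0 H
  atom 6: aromatic c, 2 neighbours → 1 H
  atom 7: aromatic c, 2 neighbours → 1 H
  atom 8: aromatic n, 2 neighbours → 0 H
  atom 9: aromatic c, 3 neighbours → 0 H
  atom 10: aromatic c, 2 neighbours → 1 H
  atom 11: C, bond orders sum to 4 (valence 4) → 0 H
  atom 12: O, bond orders sum to 2 (valence 2) → 0 H
  atom 13: N, bond orders sum to 1 (valence 3) → 2 H
Totals → C:8, H:8, N:2, O:3.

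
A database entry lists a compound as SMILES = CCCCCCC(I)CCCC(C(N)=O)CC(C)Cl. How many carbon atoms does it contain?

Count every carbon token in the SMILES (each C, including those in ring-closure positions and inside branches).
Carbon count: 15.

15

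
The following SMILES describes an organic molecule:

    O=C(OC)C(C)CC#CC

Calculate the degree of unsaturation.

Degree of unsaturation = (number of rings) + (number of π bonds).
Ring closures in the SMILES: 0.
π bonds: 1 double bond (each 1 DoU), 1 triple bond (each 2 DoU) → 3 DoU from unsaturation.
Total DoU = 0 + 3 = 3.

3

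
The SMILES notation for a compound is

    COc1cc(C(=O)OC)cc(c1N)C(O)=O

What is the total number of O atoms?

5

Scan the SMILES for O atoms (remember two-letter symbols like Cl and Br are single atoms).
Oxygen count: 5.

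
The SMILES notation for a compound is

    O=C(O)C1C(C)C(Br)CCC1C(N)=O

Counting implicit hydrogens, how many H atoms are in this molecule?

14

Walk through each heavy atom and fill implicit hydrogens from standard valence (C 4, N 3, O 2, S 2, halogen 1):
  atom 1: O, bond orders sum to 2 (valence 2) → 0 H
  atom 2: C, bond orders sum to 4 (valence 4) → 0 H
  atom 3: O, bond orders sum to 1 (valence 2) → 1 H
  atom 4: C, bond orders sum to 3 (valence 4) → 1 H
  atom 5: C, bond orders sum to 3 (valence 4) → 1 H
  atom 6: C, bond orders sum to 1 (valence 4) → 3 H
  atom 7: C, bond orders sum to 3 (valence 4) → 1 H
  atom 8: Br (halogen, monovalent) → 0 H
  atom 9: C, bond orders sum to 2 (valence 4) → 2 H
  atom 10: C, bond orders sum to 2 (valence 4) → 2 H
  atom 11: C, bond orders sum to 3 (valence 4) → 1 H
  atom 12: C, bond orders sum to 4 (valence 4) → 0 H
  atom 13: N, bond orders sum to 1 (valence 3) → 2 H
  atom 14: O, bond orders sum to 2 (valence 2) → 0 H
Total hydrogens: 14.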